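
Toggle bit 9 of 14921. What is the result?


14921 ^ (1 << 9) = 14921 ^ 512 = 14409

14409


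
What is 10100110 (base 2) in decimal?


10100110 in decimal = 166

166


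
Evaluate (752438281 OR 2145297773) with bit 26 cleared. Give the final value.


Step 1: 752438281 | 2145297773 = 2145381741
Step 2: 2145381741 & ~(1 << 26) = 2078272877

2078272877


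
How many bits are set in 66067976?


0b11111100000001111000001000 has 11 set bits

11


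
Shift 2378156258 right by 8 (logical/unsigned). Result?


0b10001101101111111100100011100010 >> 8 = 0b100011011011111111001000 = 9289672

9289672


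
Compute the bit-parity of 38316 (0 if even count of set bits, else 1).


0b1001010110101100 has 8 ones => parity 0

0


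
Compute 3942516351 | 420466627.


0b11101010111111100000011001111111 | 0b11001000011111100111111000011 = 0b11111011111111111100111111111111 = 4227846143

4227846143


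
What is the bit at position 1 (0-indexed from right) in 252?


0b11111100, position 1 = 0

0


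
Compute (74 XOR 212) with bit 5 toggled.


Step 1: 74 ^ 212 = 158
Step 2: 158 ^ (1 << 5) = 158 ^ 32 = 190

190


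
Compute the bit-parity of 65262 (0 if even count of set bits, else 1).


0b1111111011101110 has 13 ones => parity 1

1


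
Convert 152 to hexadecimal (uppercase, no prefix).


152 = 98 hex

98


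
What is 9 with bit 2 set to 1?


9 | (1 << 2) = 9 | 4 = 13

13


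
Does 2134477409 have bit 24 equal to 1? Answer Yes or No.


0b1111111001110011000101001100001, bit 24 = 1. Yes

Yes


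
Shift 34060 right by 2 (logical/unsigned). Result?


0b1000010100001100 >> 2 = 0b10000101000011 = 8515

8515


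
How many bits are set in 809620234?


0b110000010000011101001100001010 has 11 set bits

11


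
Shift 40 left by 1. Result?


0b101000 << 1 = 0b1010000 = 80

80


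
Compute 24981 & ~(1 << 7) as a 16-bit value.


24981 & ~(1 << 7) = 24853

24853


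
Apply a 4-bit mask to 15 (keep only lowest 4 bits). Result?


15 & 15 = 15

15


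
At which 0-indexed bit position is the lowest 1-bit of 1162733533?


0b1000101010011011110011111011101. Lowest set bit at position 0

0


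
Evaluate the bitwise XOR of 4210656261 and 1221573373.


0b11111010111110011000010000000101 ^ 0b1001000110011111011101011111101 = 0b10110010001101100011111011111000 = 2989899512

2989899512


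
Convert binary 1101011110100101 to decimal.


1101011110100101 in decimal = 55205

55205


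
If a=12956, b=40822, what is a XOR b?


12956 ^ 40822 = 44522

44522


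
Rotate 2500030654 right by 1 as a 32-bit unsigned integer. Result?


Rotate 0b10010101000000110111000010111110 right by 1 (32-bit) = 0b1001010100000011011100001011111 = 1250015327

1250015327


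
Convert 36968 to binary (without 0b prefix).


36968 = 1001000001101000 in binary

1001000001101000


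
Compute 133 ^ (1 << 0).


133 ^ (1 << 0) = 133 ^ 1 = 132

132


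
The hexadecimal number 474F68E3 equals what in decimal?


474F68E3 hex = 1196386531 decimal

1196386531


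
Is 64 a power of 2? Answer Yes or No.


0b1000000. Only one bit set => Yes

Yes


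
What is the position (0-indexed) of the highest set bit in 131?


0b10000011. Highest set bit at position 7

7


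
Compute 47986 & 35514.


0b1011101101110010 & 0b1000101010111010 = 0b1000101000110010 = 35378

35378


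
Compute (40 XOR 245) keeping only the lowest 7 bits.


Step 1: 40 ^ 245 = 221
Step 2: 221 & 127 = 93

93


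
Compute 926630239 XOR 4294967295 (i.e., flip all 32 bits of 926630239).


926630239 ^ 4294967295 = 3368337056

3368337056


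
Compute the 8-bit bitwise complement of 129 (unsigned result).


~0b10000001 = 0b1111110 = 126 (8-bit unsigned)

126


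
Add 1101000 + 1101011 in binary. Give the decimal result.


1101000 + 1101011 = 11010011 = 211

211


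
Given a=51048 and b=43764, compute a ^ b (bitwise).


51048 ^ 43764 = 28060

28060


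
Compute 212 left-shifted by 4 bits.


0b11010100 << 4 = 0b110101000000 = 3392

3392


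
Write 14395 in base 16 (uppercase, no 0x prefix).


14395 = 383B hex

383B


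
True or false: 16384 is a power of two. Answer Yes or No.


0b100000000000000. Only one bit set => Yes

Yes


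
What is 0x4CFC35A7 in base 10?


4CFC35A7 hex = 1291597223 decimal

1291597223


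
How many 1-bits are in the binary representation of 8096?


0b1111110100000 has 7 set bits

7


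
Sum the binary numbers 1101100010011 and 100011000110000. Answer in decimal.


1101100010011 + 100011000110000 = 110000101000011 = 24899

24899


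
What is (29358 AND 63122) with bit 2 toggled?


Step 1: 29358 & 63122 = 29314
Step 2: 29314 ^ (1 << 2) = 29314 ^ 4 = 29318

29318


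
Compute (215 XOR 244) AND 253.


Step 1: 215 ^ 244 = 35
Step 2: 35 & 253 = 33

33


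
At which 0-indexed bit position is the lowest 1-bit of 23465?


0b101101110101001. Lowest set bit at position 0

0


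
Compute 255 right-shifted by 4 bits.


0b11111111 >> 4 = 0b1111 = 15

15


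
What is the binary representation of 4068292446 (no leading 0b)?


4068292446 = 11110010011111010011011101011110 in binary

11110010011111010011011101011110


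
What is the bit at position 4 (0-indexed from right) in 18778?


0b100100101011010, position 4 = 1

1


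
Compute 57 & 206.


0b111001 & 0b11001110 = 0b1000 = 8

8


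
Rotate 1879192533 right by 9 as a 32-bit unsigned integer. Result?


Rotate 0b1110000000000100011001111010101 right by 9 (32-bit) = 0b11101010101110000000000100011001 = 3937927449

3937927449


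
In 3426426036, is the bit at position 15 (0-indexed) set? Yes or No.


0b11001100001110110001110010110100, bit 15 = 0. No

No


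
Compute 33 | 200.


0b100001 | 0b11001000 = 0b11101001 = 233

233


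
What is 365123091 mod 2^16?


365123091 & 65535 = 22035

22035


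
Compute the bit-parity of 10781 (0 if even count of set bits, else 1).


0b10101000011101 has 7 ones => parity 1

1


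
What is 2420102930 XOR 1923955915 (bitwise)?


0b10010000001111111101011100010010 ^ 0b1110010101011010011110011001011 = 0b11100010100100101110101111011001 = 3801279449

3801279449


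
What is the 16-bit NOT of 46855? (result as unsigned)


~0b1011011100000111 = 0b100100011111000 = 18680 (16-bit unsigned)

18680


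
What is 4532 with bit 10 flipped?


4532 ^ (1 << 10) = 4532 ^ 1024 = 5556

5556


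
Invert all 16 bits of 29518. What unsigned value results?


29518 ^ 65535 = 36017

36017


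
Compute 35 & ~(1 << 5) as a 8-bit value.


35 & ~(1 << 5) = 3

3


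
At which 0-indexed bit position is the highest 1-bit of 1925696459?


0b1110010110001111100101111001011. Highest set bit at position 30

30


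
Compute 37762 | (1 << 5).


37762 | (1 << 5) = 37762 | 32 = 37794

37794


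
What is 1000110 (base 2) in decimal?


1000110 in decimal = 70

70


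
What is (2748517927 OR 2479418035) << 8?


Step 1: 2748517927 | 2479418035 = 3017535159
Step 2: 3017535159 << 8 = 772489000704

772489000704


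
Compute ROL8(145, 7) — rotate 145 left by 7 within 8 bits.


Rotate 0b10010001 left by 7 (8-bit) = 0b11001000 = 200

200


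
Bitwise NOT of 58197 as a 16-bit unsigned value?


~0b1110001101010101 = 0b1110010101010 = 7338 (16-bit unsigned)

7338


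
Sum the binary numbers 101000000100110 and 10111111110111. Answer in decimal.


101000000100110 + 10111111110111 = 1000000000011101 = 32797

32797


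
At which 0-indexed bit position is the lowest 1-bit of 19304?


0b100101101101000. Lowest set bit at position 3

3


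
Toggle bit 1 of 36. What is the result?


36 ^ (1 << 1) = 36 ^ 2 = 38

38


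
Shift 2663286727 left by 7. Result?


0b10011110101111101000011111000111 << 7 = 0b100111101011111010000111110001110000000 = 340900701056

340900701056


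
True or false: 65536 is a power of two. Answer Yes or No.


0b10000000000000000. Only one bit set => Yes

Yes


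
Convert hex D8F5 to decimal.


D8F5 hex = 55541 decimal

55541


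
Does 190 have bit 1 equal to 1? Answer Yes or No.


0b10111110, bit 1 = 1. Yes

Yes


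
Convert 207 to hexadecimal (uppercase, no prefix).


207 = CF hex

CF


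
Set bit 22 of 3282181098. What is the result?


3282181098 | (1 << 22) = 3282181098 | 4194304 = 3286375402

3286375402


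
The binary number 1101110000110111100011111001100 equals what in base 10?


1101110000110111100011111001100 in decimal = 1847314380

1847314380


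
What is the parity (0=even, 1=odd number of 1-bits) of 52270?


0b1100110000101110 has 8 ones => parity 0

0


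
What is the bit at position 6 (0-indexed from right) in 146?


0b10010010, position 6 = 0

0


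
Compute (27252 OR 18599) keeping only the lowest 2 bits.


Step 1: 27252 | 18599 = 27383
Step 2: 27383 & 3 = 3

3


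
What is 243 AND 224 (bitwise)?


0b11110011 & 0b11100000 = 0b11100000 = 224

224


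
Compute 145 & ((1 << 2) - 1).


145 & 3 = 1

1


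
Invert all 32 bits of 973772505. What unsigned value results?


973772505 ^ 4294967295 = 3321194790

3321194790


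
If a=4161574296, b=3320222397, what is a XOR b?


4161574296 ^ 3320222397 = 1038747429

1038747429


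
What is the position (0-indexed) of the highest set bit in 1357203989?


0b1010000111001010100101000010101. Highest set bit at position 30

30


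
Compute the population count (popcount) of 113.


0b1110001 has 4 set bits

4


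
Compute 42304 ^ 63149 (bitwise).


0b1010010101000000 ^ 0b1111011010101101 = 0b101001111101101 = 21485

21485


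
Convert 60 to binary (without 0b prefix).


60 = 111100 in binary

111100


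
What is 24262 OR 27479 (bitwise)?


0b101111011000110 | 0b110101101010111 = 0b111111111010111 = 32727

32727


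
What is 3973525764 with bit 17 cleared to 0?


3973525764 & ~(1 << 17) = 3973394692

3973394692


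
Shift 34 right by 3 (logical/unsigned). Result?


0b100010 >> 3 = 0b100 = 4

4


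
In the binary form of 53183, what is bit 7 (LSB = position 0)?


0b1100111110111111, position 7 = 1

1


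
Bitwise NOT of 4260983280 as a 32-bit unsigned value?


~0b11111101111110010111000111110000 = 0b10000001101000111000001111 = 33984015 (32-bit unsigned)

33984015


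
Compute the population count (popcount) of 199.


0b11000111 has 5 set bits

5


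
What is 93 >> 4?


0b1011101 >> 4 = 0b101 = 5

5


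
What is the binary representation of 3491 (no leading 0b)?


3491 = 110110100011 in binary

110110100011


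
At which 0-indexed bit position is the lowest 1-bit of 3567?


0b110111101111. Lowest set bit at position 0

0


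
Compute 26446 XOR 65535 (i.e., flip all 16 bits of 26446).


26446 ^ 65535 = 39089

39089


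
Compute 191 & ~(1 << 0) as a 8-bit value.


191 & ~(1 << 0) = 190

190


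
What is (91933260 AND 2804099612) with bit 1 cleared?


Step 1: 91933260 & 2804099612 = 86116876
Step 2: 86116876 & ~(1 << 1) = 86116876

86116876


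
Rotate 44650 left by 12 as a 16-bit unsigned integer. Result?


Rotate 0b1010111001101010 left by 12 (16-bit) = 0b1010101011100110 = 43750

43750


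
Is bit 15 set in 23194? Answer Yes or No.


0b101101010011010, bit 15 = 0. No

No


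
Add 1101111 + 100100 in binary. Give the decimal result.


1101111 + 100100 = 10010011 = 147

147


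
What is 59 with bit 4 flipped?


59 ^ (1 << 4) = 59 ^ 16 = 43

43


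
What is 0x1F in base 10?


1F hex = 31 decimal

31


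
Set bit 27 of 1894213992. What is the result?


1894213992 | (1 << 27) = 1894213992 | 134217728 = 2028431720

2028431720


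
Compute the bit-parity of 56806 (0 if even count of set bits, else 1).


0b1101110111100110 has 11 ones => parity 1

1


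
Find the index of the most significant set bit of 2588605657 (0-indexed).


0b10011010010010101111110011011001. Highest set bit at position 31

31


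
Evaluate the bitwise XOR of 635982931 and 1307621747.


0b100101111010000101010001010011 ^ 0b1001101111100001011100101110011 = 0b1101000000110001110110100100000 = 1746464032

1746464032


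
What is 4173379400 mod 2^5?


4173379400 & 31 = 8

8


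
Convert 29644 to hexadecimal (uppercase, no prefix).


29644 = 73CC hex

73CC


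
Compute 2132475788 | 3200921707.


0b1111111000110101111111110001100 | 0b10111110110010100011000001101011 = 0b11111111110110101111111111101111 = 4292542447

4292542447


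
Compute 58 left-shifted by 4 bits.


0b111010 << 4 = 0b1110100000 = 928

928


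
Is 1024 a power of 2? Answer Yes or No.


0b10000000000. Only one bit set => Yes

Yes


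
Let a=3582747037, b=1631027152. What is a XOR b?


3582747037 ^ 1631027152 = 3032161869

3032161869


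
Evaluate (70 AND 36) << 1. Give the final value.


Step 1: 70 & 36 = 4
Step 2: 4 << 1 = 8

8


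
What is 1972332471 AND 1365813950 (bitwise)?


0b1110101100011110110011110110111 & 0b1010001011010001010101010111110 = 0b1010001000010000010001010110110 = 1359487670

1359487670


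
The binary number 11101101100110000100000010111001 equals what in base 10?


11101101100110000100000010111001 in decimal = 3986178233

3986178233


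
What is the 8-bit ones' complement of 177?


177 ^ 255 = 78

78


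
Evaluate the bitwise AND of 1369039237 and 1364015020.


0b1010001100110011110000110000101 & 0b1010001010011010011011110101100 = 0b1010001000010010010000110000100 = 1359552900

1359552900


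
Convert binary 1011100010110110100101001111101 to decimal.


1011100010110110100101001111101 in decimal = 1549486717

1549486717


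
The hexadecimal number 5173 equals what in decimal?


5173 hex = 20851 decimal

20851


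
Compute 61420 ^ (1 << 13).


61420 ^ (1 << 13) = 61420 ^ 8192 = 53228

53228


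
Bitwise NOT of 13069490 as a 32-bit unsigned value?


~0b110001110110110010110010 = 0b11111111001110001001001101001101 = 4281897805 (32-bit unsigned)

4281897805


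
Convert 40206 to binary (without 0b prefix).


40206 = 1001110100001110 in binary

1001110100001110


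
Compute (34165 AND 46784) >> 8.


Step 1: 34165 & 46784 = 33856
Step 2: 33856 >> 8 = 132

132


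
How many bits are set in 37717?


0b1001001101010101 has 8 set bits

8


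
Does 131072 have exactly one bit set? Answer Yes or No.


0b100000000000000000. Only one bit set => Yes

Yes


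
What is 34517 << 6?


0b1000011011010101 << 6 = 0b1000011011010101000000 = 2209088

2209088


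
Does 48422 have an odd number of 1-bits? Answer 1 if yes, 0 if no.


0b1011110100100110 has 9 ones => parity 1

1


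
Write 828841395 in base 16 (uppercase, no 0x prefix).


828841395 = 31671DB3 hex

31671DB3


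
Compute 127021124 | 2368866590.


0b111100100100011000001000100 | 0b10001101001100100000100100011110 = 0b10001111101100100011100101011110 = 2410821982

2410821982


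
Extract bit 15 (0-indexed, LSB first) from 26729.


0b110100001101001, position 15 = 0

0


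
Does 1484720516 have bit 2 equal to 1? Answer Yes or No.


0b1011000011111110000100110000100, bit 2 = 1. Yes

Yes


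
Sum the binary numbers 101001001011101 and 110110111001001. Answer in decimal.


101001001011101 + 110110111001001 = 1100000000100110 = 49190

49190


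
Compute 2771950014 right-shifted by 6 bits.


0b10100101001110001001100110111110 >> 6 = 0b10100101001110001001100110 = 43311718

43311718


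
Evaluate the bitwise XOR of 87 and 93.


0b1010111 ^ 0b1011101 = 0b1010 = 10

10


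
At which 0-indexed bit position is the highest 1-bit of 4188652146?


0b11111001101010011100001001110010. Highest set bit at position 31

31


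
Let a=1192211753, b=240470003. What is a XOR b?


1192211753 ^ 240470003 = 1230697178

1230697178


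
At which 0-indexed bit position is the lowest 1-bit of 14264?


0b11011110111000. Lowest set bit at position 3

3


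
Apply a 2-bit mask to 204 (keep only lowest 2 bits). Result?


204 & 3 = 0

0


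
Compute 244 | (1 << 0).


244 | (1 << 0) = 244 | 1 = 245

245


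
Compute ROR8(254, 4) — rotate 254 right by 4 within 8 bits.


Rotate 0b11111110 right by 4 (8-bit) = 0b11101111 = 239

239


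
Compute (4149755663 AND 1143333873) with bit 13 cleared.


Step 1: 4149755663 & 1143333873 = 1140859649
Step 2: 1140859649 & ~(1 << 13) = 1140851457

1140851457


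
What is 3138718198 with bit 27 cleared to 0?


3138718198 & ~(1 << 27) = 3004500470

3004500470


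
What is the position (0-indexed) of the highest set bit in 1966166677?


0b1110101001100010101001010010101. Highest set bit at position 30

30


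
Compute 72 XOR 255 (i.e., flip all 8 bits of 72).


72 ^ 255 = 183

183


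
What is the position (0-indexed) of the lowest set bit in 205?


0b11001101. Lowest set bit at position 0

0


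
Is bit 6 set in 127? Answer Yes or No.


0b1111111, bit 6 = 1. Yes

Yes


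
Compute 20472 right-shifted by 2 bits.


0b100111111111000 >> 2 = 0b1001111111110 = 5118

5118


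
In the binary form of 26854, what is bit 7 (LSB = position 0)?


0b110100011100110, position 7 = 1

1


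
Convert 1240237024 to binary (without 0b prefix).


1240237024 = 1001001111011001000001111100000 in binary

1001001111011001000001111100000


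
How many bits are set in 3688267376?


0b11011011110101100111111001110000 has 20 set bits

20


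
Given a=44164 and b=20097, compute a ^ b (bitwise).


44164 ^ 20097 = 57861

57861


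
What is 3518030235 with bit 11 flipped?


3518030235 ^ (1 << 11) = 3518030235 ^ 2048 = 3518032283

3518032283


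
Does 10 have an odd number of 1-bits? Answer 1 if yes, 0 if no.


0b1010 has 2 ones => parity 0

0


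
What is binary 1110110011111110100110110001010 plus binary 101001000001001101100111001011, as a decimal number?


1110110011111110100110110001010 + 101001000001001101100111001011 = 10011111100001000010011101010101 = 2676238165

2676238165


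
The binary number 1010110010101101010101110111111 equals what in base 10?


1010110010101101010101110111111 in decimal = 1448520639

1448520639


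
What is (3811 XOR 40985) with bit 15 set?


Step 1: 3811 ^ 40985 = 44794
Step 2: 44794 | (1 << 15) = 44794 | 32768 = 44794

44794


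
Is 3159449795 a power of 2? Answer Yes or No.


0b10111100010100010110000011000011. Multiple bits set => No

No


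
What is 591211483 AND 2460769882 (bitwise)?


0b100011001111010010101111011011 & 0b10010010101011000101111001011010 = 0b10001011000000101001011010 = 36440666

36440666


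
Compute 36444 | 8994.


0b1000111001011100 | 0b10001100100010 = 0b1010111101111110 = 44926

44926


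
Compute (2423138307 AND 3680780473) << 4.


Step 1: 2423138307 & 3680780473 = 2422472705
Step 2: 2422472705 << 4 = 38759563280

38759563280


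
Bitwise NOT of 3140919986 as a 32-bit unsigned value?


~0b10111011001101101010001010110010 = 0b1000100110010010101110101001101 = 1154047309 (32-bit unsigned)

1154047309


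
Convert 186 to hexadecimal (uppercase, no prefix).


186 = BA hex

BA


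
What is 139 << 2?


0b10001011 << 2 = 0b1000101100 = 556

556


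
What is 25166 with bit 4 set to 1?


25166 | (1 << 4) = 25166 | 16 = 25182

25182


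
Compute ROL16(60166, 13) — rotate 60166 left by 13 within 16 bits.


Rotate 0b1110101100000110 left by 13 (16-bit) = 0b1101110101100000 = 56672

56672


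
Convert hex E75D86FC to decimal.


E75D86FC hex = 3881666300 decimal

3881666300


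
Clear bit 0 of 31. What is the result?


31 & ~(1 << 0) = 30

30


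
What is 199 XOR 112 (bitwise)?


0b11000111 ^ 0b1110000 = 0b10110111 = 183

183


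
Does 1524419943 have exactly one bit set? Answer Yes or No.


0b1011010110111001100110101100111. Multiple bits set => No

No


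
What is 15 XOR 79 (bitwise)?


0b1111 ^ 0b1001111 = 0b1000000 = 64

64


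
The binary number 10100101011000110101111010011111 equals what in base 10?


10100101011000110101111010011111 in decimal = 2774752927

2774752927


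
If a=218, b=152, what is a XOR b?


218 ^ 152 = 66

66


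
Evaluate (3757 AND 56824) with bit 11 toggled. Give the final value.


Step 1: 3757 & 56824 = 3240
Step 2: 3240 ^ (1 << 11) = 3240 ^ 2048 = 1192

1192


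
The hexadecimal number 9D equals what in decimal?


9D hex = 157 decimal

157


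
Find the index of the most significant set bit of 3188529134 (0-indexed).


0b10111110000011010001011111101110. Highest set bit at position 31

31


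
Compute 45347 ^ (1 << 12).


45347 ^ (1 << 12) = 45347 ^ 4096 = 41251

41251


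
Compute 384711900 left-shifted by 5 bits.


0b10110111011100011110011011100 << 5 = 0b1011011101110001111001101110000000 = 12310780800

12310780800


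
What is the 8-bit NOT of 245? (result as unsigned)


~0b11110101 = 0b1010 = 10 (8-bit unsigned)

10


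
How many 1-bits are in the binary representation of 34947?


0b1000100010000011 has 5 set bits

5


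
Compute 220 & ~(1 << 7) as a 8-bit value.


220 & ~(1 << 7) = 92

92


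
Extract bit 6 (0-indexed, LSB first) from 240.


0b11110000, position 6 = 1

1


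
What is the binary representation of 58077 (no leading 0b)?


58077 = 1110001011011101 in binary

1110001011011101


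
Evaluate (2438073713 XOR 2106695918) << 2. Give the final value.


Step 1: 2438073713 ^ 2106695918 = 3972246943
Step 2: 3972246943 << 2 = 15888987772

15888987772


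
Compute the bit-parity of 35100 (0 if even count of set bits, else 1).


0b1000100100011100 has 6 ones => parity 0

0


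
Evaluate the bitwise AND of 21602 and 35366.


0b101010001100010 & 0b1000101000100110 = 0b100010 = 34

34


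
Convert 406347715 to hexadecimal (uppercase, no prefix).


406347715 = 18385FC3 hex

18385FC3


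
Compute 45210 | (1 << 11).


45210 | (1 << 11) = 45210 | 2048 = 47258

47258


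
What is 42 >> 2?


0b101010 >> 2 = 0b1010 = 10

10


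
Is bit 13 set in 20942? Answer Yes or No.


0b101000111001110, bit 13 = 0. No

No


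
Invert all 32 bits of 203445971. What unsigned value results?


203445971 ^ 4294967295 = 4091521324

4091521324


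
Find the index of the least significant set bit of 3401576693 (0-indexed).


0b11001010101111111111000011110101. Lowest set bit at position 0

0


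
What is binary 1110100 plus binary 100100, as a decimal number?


1110100 + 100100 = 10011000 = 152

152


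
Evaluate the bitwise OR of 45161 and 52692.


0b1011000001101001 | 0b1100110111010100 = 0b1111110111111101 = 65021

65021


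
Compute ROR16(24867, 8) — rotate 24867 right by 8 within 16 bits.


Rotate 0b110000100100011 right by 8 (16-bit) = 0b10001101100001 = 9057

9057


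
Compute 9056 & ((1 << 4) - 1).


9056 & 15 = 0

0


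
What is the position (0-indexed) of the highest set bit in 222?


0b11011110. Highest set bit at position 7

7


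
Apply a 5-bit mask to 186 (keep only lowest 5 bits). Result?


186 & 31 = 26

26


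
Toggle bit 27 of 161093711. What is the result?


161093711 ^ (1 << 27) = 161093711 ^ 134217728 = 26875983

26875983


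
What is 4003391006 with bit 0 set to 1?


4003391006 | (1 << 0) = 4003391006 | 1 = 4003391007

4003391007


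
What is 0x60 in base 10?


60 hex = 96 decimal

96


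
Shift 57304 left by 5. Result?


0b1101111111011000 << 5 = 0b110111111101100000000 = 1833728

1833728


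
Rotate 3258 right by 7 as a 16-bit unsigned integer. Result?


Rotate 0b110010111010 right by 7 (16-bit) = 0b111010000011001 = 29721

29721


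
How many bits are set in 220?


0b11011100 has 5 set bits

5


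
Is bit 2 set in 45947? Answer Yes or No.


0b1011001101111011, bit 2 = 0. No

No


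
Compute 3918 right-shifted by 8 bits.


0b111101001110 >> 8 = 0b1111 = 15

15


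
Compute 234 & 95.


0b11101010 & 0b1011111 = 0b1001010 = 74

74


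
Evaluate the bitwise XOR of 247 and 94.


0b11110111 ^ 0b1011110 = 0b10101001 = 169

169


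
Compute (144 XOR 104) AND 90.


Step 1: 144 ^ 104 = 248
Step 2: 248 & 90 = 88

88


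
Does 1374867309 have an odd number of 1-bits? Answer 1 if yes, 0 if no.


0b1010001111100101100111101101101 has 19 ones => parity 1

1


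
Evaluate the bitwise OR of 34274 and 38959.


0b1000010111100010 | 0b1001100000101111 = 0b1001110111101111 = 40431

40431


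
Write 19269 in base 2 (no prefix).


19269 = 100101101000101 in binary

100101101000101


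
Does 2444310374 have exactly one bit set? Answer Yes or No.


0b10010001101100010011011101100110. Multiple bits set => No

No


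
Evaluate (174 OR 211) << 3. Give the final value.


Step 1: 174 | 211 = 255
Step 2: 255 << 3 = 2040

2040


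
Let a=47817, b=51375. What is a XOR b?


47817 ^ 51375 = 29286

29286


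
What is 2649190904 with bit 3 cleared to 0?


2649190904 & ~(1 << 3) = 2649190896

2649190896


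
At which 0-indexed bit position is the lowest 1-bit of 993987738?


0b111011001111110000110010011010. Lowest set bit at position 1

1


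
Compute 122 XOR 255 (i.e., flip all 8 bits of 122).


122 ^ 255 = 133

133


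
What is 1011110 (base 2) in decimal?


1011110 in decimal = 94

94


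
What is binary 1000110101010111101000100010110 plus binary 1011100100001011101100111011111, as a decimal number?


1000110101010111101000100010110 + 1011100100001011101100111011111 = 10100011001100011010101011110101 = 2737941237

2737941237


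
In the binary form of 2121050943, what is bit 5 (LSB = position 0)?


0b1111110011011001010101100111111, position 5 = 1

1


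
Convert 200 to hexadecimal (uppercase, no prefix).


200 = C8 hex

C8


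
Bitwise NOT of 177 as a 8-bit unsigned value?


~0b10110001 = 0b1001110 = 78 (8-bit unsigned)

78


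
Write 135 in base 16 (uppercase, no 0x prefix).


135 = 87 hex

87


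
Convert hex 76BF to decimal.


76BF hex = 30399 decimal

30399


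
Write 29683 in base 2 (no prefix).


29683 = 111001111110011 in binary

111001111110011


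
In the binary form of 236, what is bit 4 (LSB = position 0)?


0b11101100, position 4 = 0

0


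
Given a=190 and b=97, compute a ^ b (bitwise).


190 ^ 97 = 223

223


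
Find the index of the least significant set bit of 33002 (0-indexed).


0b1000000011101010. Lowest set bit at position 1

1


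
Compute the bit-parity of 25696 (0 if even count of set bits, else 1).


0b110010001100000 has 5 ones => parity 1

1


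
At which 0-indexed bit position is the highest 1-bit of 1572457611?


0b1011101101110011100110010001011. Highest set bit at position 30

30


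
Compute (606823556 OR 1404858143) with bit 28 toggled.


Step 1: 606823556 | 1404858143 = 2009034655
Step 2: 2009034655 ^ (1 << 28) = 2009034655 ^ 268435456 = 1740599199

1740599199


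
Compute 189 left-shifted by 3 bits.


0b10111101 << 3 = 0b10111101000 = 1512

1512


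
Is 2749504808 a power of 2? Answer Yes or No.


0b10100011111000100001110100101000. Multiple bits set => No

No


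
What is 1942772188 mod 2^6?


1942772188 & 63 = 28

28


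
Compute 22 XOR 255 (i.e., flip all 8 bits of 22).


22 ^ 255 = 233

233


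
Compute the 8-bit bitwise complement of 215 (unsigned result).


~0b11010111 = 0b101000 = 40 (8-bit unsigned)

40


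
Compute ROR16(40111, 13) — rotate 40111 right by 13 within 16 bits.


Rotate 0b1001110010101111 right by 13 (16-bit) = 0b1110010101111100 = 58748

58748


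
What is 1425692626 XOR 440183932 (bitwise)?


0b1010100111110100101011111010010 ^ 0b11010001111001010110001111100 = 0b1001110110001101111101110101110 = 1321663406

1321663406


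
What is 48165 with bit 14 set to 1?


48165 | (1 << 14) = 48165 | 16384 = 64549

64549


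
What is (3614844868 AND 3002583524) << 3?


Step 1: 3614844868 & 3002583524 = 2457207236
Step 2: 2457207236 << 3 = 19657657888

19657657888


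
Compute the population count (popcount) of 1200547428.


0b1000111100011101110011001100100 has 16 set bits

16


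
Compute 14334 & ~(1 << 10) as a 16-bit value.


14334 & ~(1 << 10) = 13310

13310


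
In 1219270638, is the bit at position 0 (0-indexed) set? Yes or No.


0b1001000101011001001011111101110, bit 0 = 0. No

No


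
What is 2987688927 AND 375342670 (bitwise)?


0b10110010000101001000001111011111 & 0b10110010111110100011001001110 = 0b10010000101000000001001001110 = 303301198

303301198


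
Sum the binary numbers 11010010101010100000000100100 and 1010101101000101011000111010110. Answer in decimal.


11010010101010100000000100100 + 1010101101000101011000111010110 = 1101111111101111111000111111010 = 1878520314

1878520314


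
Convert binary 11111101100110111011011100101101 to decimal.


11111101100110111011011100101101 in decimal = 4254840621

4254840621


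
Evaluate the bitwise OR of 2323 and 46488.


0b100100010011 | 0b1011010110011000 = 0b1011110110011011 = 48539

48539


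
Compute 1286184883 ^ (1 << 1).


1286184883 ^ (1 << 1) = 1286184883 ^ 2 = 1286184881

1286184881


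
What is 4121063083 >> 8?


0b11110101101000100110111010101011 >> 8 = 0b111101011010001001101110 = 16097902

16097902


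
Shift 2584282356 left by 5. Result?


0b10011010000010010000010011110100 << 5 = 0b1001101000001001000001001111010000000 = 82697035392

82697035392


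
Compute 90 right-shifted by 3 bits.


0b1011010 >> 3 = 0b1011 = 11

11


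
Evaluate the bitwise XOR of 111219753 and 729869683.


0b110101000010001010000101001 ^ 0b101011100000001110110101110011 = 0b101101001000011111100101011010 = 757201242

757201242


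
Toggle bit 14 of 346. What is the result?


346 ^ (1 << 14) = 346 ^ 16384 = 16730

16730


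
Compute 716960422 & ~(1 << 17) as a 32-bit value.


716960422 & ~(1 << 17) = 716829350

716829350


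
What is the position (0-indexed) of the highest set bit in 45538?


0b1011000111100010. Highest set bit at position 15

15


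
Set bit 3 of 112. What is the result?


112 | (1 << 3) = 112 | 8 = 120

120


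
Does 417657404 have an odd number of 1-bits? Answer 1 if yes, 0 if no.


0b11000111001001111001000111100 has 15 ones => parity 1

1


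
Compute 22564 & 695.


0b101100000100100 & 0b1010110111 = 0b100100 = 36

36


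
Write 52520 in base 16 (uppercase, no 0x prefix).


52520 = CD28 hex

CD28


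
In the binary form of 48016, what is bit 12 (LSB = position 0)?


0b1011101110010000, position 12 = 1

1


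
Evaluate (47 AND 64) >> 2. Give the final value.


Step 1: 47 & 64 = 0
Step 2: 0 >> 2 = 0

0


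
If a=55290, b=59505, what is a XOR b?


55290 ^ 59505 = 16267

16267


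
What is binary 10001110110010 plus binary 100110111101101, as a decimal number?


10001110110010 + 100110111101101 = 111000110011111 = 29087

29087


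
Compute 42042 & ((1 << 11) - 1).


42042 & 2047 = 1082

1082


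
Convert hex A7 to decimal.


A7 hex = 167 decimal

167


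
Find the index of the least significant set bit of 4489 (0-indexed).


0b1000110001001. Lowest set bit at position 0

0


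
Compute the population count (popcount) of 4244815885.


0b11111101000000101100000000001101 has 13 set bits

13


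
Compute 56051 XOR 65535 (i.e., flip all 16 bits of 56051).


56051 ^ 65535 = 9484

9484


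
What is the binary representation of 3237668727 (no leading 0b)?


3237668727 = 11000000111110101110011101110111 in binary

11000000111110101110011101110111


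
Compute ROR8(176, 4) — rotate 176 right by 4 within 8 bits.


Rotate 0b10110000 right by 4 (8-bit) = 0b1011 = 11

11


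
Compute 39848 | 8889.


0b1001101110101000 | 0b10001010111001 = 0b1011101110111001 = 48057

48057


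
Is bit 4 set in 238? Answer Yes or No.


0b11101110, bit 4 = 0. No

No


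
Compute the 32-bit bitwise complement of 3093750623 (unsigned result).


~0b10111000011001101110001101011111 = 0b1000111100110010001110010100000 = 1201216672 (32-bit unsigned)

1201216672


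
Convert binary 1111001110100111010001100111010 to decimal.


1111001110100111010001100111010 in decimal = 2043913018

2043913018


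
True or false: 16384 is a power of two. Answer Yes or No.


0b100000000000000. Only one bit set => Yes

Yes


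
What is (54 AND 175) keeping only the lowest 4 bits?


Step 1: 54 & 175 = 38
Step 2: 38 & 15 = 6

6


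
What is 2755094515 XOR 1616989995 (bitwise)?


0b10100100001101110110011111110011 ^ 0b1100000011000010100111100101011 = 0b11000100010101100010100011011000 = 3293980888

3293980888


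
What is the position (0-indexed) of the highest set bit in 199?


0b11000111. Highest set bit at position 7

7


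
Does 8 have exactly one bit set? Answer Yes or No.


0b1000. Only one bit set => Yes

Yes


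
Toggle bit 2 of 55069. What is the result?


55069 ^ (1 << 2) = 55069 ^ 4 = 55065

55065


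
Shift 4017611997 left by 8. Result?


0b11101111011101111110010011011101 << 8 = 0b1110111101110111111001001101110100000000 = 1028508671232

1028508671232


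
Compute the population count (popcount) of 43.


0b101011 has 4 set bits

4


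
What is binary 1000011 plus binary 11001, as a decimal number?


1000011 + 11001 = 1011100 = 92

92


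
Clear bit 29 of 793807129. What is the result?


793807129 & ~(1 << 29) = 256936217

256936217


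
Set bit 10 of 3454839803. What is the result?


3454839803 | (1 << 10) = 3454839803 | 1024 = 3454840827

3454840827


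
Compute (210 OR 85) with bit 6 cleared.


Step 1: 210 | 85 = 215
Step 2: 215 & ~(1 << 6) = 151

151


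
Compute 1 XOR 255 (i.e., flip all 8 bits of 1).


1 ^ 255 = 254

254


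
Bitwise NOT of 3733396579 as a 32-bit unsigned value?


~0b11011110100001110001110001100011 = 0b100001011110001110001110011100 = 561570716 (32-bit unsigned)

561570716


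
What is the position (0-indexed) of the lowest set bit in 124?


0b1111100. Lowest set bit at position 2

2


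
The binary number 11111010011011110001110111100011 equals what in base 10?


11111010011011110001110111100011 in decimal = 4201586147

4201586147


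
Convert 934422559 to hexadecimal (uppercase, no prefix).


934422559 = 37B2281F hex

37B2281F


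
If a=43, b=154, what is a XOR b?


43 ^ 154 = 177

177


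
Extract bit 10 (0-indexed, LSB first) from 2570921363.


0b10011001001111010010010110010011, position 10 = 1

1


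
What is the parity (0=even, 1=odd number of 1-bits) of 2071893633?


0b1111011011111101001011010000001 has 18 ones => parity 0

0


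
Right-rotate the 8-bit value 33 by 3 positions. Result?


Rotate 0b100001 right by 3 (8-bit) = 0b100100 = 36

36


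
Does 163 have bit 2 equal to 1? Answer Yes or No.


0b10100011, bit 2 = 0. No

No


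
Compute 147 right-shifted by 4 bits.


0b10010011 >> 4 = 0b1001 = 9

9


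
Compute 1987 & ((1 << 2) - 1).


1987 & 3 = 3

3


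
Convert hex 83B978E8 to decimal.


83B978E8 hex = 2209970408 decimal

2209970408


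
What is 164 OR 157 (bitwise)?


0b10100100 | 0b10011101 = 0b10111101 = 189

189


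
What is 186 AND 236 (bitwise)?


0b10111010 & 0b11101100 = 0b10101000 = 168

168


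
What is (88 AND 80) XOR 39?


Step 1: 88 & 80 = 80
Step 2: 80 ^ 39 = 119

119


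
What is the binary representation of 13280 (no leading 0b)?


13280 = 11001111100000 in binary

11001111100000


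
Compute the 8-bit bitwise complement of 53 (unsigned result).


~0b110101 = 0b11001010 = 202 (8-bit unsigned)

202


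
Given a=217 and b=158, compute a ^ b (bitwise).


217 ^ 158 = 71

71


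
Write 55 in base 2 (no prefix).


55 = 110111 in binary

110111


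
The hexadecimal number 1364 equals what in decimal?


1364 hex = 4964 decimal

4964


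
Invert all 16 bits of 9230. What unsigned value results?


9230 ^ 65535 = 56305

56305


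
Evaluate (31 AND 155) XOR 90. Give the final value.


Step 1: 31 & 155 = 27
Step 2: 27 ^ 90 = 65

65


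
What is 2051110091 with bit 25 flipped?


2051110091 ^ (1 << 25) = 2051110091 ^ 33554432 = 2017555659

2017555659


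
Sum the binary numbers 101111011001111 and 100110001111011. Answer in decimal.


101111011001111 + 100110001111011 = 1010101101001010 = 43850

43850


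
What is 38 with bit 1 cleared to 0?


38 & ~(1 << 1) = 36

36


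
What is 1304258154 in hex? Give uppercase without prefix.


1304258154 = 4DBD666A hex

4DBD666A


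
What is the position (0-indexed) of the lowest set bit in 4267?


0b1000010101011. Lowest set bit at position 0

0


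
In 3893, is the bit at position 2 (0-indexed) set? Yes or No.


0b111100110101, bit 2 = 1. Yes

Yes


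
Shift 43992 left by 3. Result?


0b1010101111011000 << 3 = 0b1010101111011000000 = 351936

351936


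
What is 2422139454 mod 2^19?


2422139454 & 524287 = 453182

453182


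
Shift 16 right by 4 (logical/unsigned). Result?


0b10000 >> 4 = 0b1 = 1

1


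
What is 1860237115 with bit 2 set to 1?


1860237115 | (1 << 2) = 1860237115 | 4 = 1860237119

1860237119


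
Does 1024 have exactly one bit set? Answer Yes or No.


0b10000000000. Only one bit set => Yes

Yes


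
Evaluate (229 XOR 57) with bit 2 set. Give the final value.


Step 1: 229 ^ 57 = 220
Step 2: 220 | (1 << 2) = 220 | 4 = 220

220


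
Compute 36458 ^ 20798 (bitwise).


0b1000111001101010 ^ 0b101000100111110 = 0b1101111101010100 = 57172

57172


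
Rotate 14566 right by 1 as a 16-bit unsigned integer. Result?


Rotate 0b11100011100110 right by 1 (16-bit) = 0b1110001110011 = 7283

7283


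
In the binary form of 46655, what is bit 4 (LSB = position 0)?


0b1011011000111111, position 4 = 1

1


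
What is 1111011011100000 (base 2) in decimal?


1111011011100000 in decimal = 63200

63200


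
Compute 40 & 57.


0b101000 & 0b111001 = 0b101000 = 40

40


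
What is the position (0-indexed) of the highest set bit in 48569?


0b1011110110111001. Highest set bit at position 15

15


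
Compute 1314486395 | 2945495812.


0b1001110010110010111100001111011 | 0b10101111100100001011001100000100 = 0b11101111110110011111101101111111 = 4024040319

4024040319


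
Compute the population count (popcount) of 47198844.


0b10110100000011001001111100 has 12 set bits

12


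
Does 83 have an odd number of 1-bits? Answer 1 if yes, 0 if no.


0b1010011 has 4 ones => parity 0

0


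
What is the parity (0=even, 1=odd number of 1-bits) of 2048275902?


0b1111010000101100011010110111110 has 18 ones => parity 0

0
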